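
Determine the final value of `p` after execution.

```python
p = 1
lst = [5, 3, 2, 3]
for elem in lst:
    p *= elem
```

Let's trace through this code step by step.

Initialize: p = 1
Initialize: lst = [5, 3, 2, 3]
Entering loop: for elem in lst:

After execution: p = 90
90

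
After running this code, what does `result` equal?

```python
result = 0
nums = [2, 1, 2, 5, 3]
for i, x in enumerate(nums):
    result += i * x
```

Let's trace through this code step by step.

Initialize: result = 0
Initialize: nums = [2, 1, 2, 5, 3]
Entering loop: for i, x in enumerate(nums):

After execution: result = 32
32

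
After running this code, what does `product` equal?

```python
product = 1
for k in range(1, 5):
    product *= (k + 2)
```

Let's trace through this code step by step.

Initialize: product = 1
Entering loop: for k in range(1, 5):

After execution: product = 360
360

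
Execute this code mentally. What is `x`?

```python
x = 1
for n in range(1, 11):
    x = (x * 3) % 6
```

Let's trace through this code step by step.

Initialize: x = 1
Entering loop: for n in range(1, 11):

After execution: x = 3
3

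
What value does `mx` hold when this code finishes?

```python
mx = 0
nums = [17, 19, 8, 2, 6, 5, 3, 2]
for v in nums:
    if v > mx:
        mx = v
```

Let's trace through this code step by step.

Initialize: mx = 0
Initialize: nums = [17, 19, 8, 2, 6, 5, 3, 2]
Entering loop: for v in nums:

After execution: mx = 19
19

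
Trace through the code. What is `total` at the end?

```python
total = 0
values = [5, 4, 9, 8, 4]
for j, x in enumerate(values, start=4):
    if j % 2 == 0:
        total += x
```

Let's trace through this code step by step.

Initialize: total = 0
Initialize: values = [5, 4, 9, 8, 4]
Entering loop: for j, x in enumerate(values, start=4):

After execution: total = 18
18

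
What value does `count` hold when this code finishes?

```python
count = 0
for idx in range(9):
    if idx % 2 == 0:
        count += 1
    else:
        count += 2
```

Let's trace through this code step by step.

Initialize: count = 0
Entering loop: for idx in range(9):

After execution: count = 13
13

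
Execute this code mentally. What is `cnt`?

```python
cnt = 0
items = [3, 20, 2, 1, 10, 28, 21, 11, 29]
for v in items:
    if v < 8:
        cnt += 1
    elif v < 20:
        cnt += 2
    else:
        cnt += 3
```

Let's trace through this code step by step.

Initialize: cnt = 0
Initialize: items = [3, 20, 2, 1, 10, 28, 21, 11, 29]
Entering loop: for v in items:

After execution: cnt = 19
19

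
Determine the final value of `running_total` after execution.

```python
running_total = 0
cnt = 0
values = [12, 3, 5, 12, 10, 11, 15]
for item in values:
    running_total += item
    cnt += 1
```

Let's trace through this code step by step.

Initialize: running_total = 0
Initialize: cnt = 0
Initialize: values = [12, 3, 5, 12, 10, 11, 15]
Entering loop: for item in values:

After execution: running_total = 68
68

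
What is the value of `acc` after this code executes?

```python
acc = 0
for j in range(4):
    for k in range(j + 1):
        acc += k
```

Let's trace through this code step by step.

Initialize: acc = 0
Entering loop: for j in range(4):

After execution: acc = 10
10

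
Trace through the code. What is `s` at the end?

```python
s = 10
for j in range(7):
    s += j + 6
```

Let's trace through this code step by step.

Initialize: s = 10
Entering loop: for j in range(7):

After execution: s = 73
73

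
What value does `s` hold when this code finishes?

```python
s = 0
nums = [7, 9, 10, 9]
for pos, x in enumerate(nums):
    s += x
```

Let's trace through this code step by step.

Initialize: s = 0
Initialize: nums = [7, 9, 10, 9]
Entering loop: for pos, x in enumerate(nums):

After execution: s = 35
35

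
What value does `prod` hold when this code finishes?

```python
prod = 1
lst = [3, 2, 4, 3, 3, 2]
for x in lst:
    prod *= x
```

Let's trace through this code step by step.

Initialize: prod = 1
Initialize: lst = [3, 2, 4, 3, 3, 2]
Entering loop: for x in lst:

After execution: prod = 432
432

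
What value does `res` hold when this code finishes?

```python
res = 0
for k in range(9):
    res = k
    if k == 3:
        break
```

Let's trace through this code step by step.

Initialize: res = 0
Entering loop: for k in range(9):

After execution: res = 3
3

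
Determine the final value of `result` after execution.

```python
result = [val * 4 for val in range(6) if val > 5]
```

Let's trace through this code step by step.

Initialize: result = [val * 4 for val in range(6) if val > 5]

After execution: result = []
[]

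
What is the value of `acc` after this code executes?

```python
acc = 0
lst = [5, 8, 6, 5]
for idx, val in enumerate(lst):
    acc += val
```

Let's trace through this code step by step.

Initialize: acc = 0
Initialize: lst = [5, 8, 6, 5]
Entering loop: for idx, val in enumerate(lst):

After execution: acc = 24
24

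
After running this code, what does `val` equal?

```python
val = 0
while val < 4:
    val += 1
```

Let's trace through this code step by step.

Initialize: val = 0
Entering loop: while val < 4:

After execution: val = 4
4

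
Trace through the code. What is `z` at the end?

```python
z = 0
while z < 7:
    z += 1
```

Let's trace through this code step by step.

Initialize: z = 0
Entering loop: while z < 7:

After execution: z = 7
7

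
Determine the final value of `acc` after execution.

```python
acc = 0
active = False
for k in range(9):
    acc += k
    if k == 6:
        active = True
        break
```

Let's trace through this code step by step.

Initialize: acc = 0
Initialize: active = False
Entering loop: for k in range(9):

After execution: acc = 21
21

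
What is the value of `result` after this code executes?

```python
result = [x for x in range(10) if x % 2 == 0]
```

Let's trace through this code step by step.

Initialize: result = [x for x in range(10) if x % 2 == 0]

After execution: result = [0, 2, 4, 6, 8]
[0, 2, 4, 6, 8]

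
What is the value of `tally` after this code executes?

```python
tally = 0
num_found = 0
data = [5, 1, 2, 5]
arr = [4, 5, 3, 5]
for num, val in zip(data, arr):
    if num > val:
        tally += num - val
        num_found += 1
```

Let's trace through this code step by step.

Initialize: tally = 0
Initialize: num_found = 0
Initialize: data = [5, 1, 2, 5]
Initialize: arr = [4, 5, 3, 5]
Entering loop: for num, val in zip(data, arr):

After execution: tally = 1
1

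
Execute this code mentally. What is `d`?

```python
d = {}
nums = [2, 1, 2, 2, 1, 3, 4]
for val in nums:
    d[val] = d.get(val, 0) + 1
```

Let's trace through this code step by step.

Initialize: d = {}
Initialize: nums = [2, 1, 2, 2, 1, 3, 4]
Entering loop: for val in nums:

After execution: d = {2: 3, 1: 2, 3: 1, 4: 1}
{2: 3, 1: 2, 3: 1, 4: 1}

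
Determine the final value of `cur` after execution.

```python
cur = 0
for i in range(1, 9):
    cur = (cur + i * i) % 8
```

Let's trace through this code step by step.

Initialize: cur = 0
Entering loop: for i in range(1, 9):

After execution: cur = 4
4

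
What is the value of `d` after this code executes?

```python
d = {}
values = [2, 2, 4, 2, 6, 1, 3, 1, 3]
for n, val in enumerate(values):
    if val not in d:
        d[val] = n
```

Let's trace through this code step by step.

Initialize: d = {}
Initialize: values = [2, 2, 4, 2, 6, 1, 3, 1, 3]
Entering loop: for n, val in enumerate(values):

After execution: d = {2: 0, 4: 2, 6: 4, 1: 5, 3: 6}
{2: 0, 4: 2, 6: 4, 1: 5, 3: 6}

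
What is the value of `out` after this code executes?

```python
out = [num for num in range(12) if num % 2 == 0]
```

Let's trace through this code step by step.

Initialize: out = [num for num in range(12) if num % 2 == 0]

After execution: out = [0, 2, 4, 6, 8, 10]
[0, 2, 4, 6, 8, 10]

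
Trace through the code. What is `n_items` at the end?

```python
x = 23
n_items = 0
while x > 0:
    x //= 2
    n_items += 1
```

Let's trace through this code step by step.

Initialize: x = 23
Initialize: n_items = 0
Entering loop: while x > 0:

After execution: n_items = 5
5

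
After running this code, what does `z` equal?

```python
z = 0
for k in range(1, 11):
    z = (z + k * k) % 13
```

Let's trace through this code step by step.

Initialize: z = 0
Entering loop: for k in range(1, 11):

After execution: z = 8
8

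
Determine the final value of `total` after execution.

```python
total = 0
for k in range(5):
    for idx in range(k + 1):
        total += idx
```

Let's trace through this code step by step.

Initialize: total = 0
Entering loop: for k in range(5):

After execution: total = 20
20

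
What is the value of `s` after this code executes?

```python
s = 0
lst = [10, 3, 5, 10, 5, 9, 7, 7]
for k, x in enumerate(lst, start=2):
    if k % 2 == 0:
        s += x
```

Let's trace through this code step by step.

Initialize: s = 0
Initialize: lst = [10, 3, 5, 10, 5, 9, 7, 7]
Entering loop: for k, x in enumerate(lst, start=2):

After execution: s = 27
27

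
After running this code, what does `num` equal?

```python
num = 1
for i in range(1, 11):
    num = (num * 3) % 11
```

Let's trace through this code step by step.

Initialize: num = 1
Entering loop: for i in range(1, 11):

After execution: num = 1
1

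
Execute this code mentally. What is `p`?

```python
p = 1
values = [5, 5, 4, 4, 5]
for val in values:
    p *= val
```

Let's trace through this code step by step.

Initialize: p = 1
Initialize: values = [5, 5, 4, 4, 5]
Entering loop: for val in values:

After execution: p = 2000
2000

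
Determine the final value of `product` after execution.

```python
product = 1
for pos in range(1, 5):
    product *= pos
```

Let's trace through this code step by step.

Initialize: product = 1
Entering loop: for pos in range(1, 5):

After execution: product = 24
24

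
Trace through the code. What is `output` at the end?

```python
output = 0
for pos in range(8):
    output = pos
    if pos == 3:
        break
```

Let's trace through this code step by step.

Initialize: output = 0
Entering loop: for pos in range(8):

After execution: output = 3
3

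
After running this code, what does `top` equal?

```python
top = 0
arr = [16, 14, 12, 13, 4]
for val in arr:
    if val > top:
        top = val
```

Let's trace through this code step by step.

Initialize: top = 0
Initialize: arr = [16, 14, 12, 13, 4]
Entering loop: for val in arr:

After execution: top = 16
16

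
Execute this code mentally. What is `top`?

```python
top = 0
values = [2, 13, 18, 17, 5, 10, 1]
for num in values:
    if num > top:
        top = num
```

Let's trace through this code step by step.

Initialize: top = 0
Initialize: values = [2, 13, 18, 17, 5, 10, 1]
Entering loop: for num in values:

After execution: top = 18
18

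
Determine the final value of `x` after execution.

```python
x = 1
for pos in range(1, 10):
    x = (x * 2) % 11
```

Let's trace through this code step by step.

Initialize: x = 1
Entering loop: for pos in range(1, 10):

After execution: x = 6
6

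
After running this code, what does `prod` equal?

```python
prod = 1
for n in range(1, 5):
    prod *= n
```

Let's trace through this code step by step.

Initialize: prod = 1
Entering loop: for n in range(1, 5):

After execution: prod = 24
24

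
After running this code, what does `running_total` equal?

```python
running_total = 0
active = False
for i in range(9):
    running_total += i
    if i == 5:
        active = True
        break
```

Let's trace through this code step by step.

Initialize: running_total = 0
Initialize: active = False
Entering loop: for i in range(9):

After execution: running_total = 15
15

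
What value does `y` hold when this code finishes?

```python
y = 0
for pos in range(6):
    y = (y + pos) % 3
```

Let's trace through this code step by step.

Initialize: y = 0
Entering loop: for pos in range(6):

After execution: y = 0
0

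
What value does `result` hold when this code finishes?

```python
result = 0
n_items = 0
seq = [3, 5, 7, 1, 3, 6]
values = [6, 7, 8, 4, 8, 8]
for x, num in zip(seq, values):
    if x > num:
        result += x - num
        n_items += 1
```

Let's trace through this code step by step.

Initialize: result = 0
Initialize: n_items = 0
Initialize: seq = [3, 5, 7, 1, 3, 6]
Initialize: values = [6, 7, 8, 4, 8, 8]
Entering loop: for x, num in zip(seq, values):

After execution: result = 0
0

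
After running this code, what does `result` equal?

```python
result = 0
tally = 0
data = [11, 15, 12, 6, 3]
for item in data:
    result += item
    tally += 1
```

Let's trace through this code step by step.

Initialize: result = 0
Initialize: tally = 0
Initialize: data = [11, 15, 12, 6, 3]
Entering loop: for item in data:

After execution: result = 47
47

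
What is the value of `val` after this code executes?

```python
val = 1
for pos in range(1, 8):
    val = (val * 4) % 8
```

Let's trace through this code step by step.

Initialize: val = 1
Entering loop: for pos in range(1, 8):

After execution: val = 0
0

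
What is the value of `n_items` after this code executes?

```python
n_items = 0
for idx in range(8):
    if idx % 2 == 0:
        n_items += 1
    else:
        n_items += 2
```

Let's trace through this code step by step.

Initialize: n_items = 0
Entering loop: for idx in range(8):

After execution: n_items = 12
12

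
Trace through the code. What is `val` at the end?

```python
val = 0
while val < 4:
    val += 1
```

Let's trace through this code step by step.

Initialize: val = 0
Entering loop: while val < 4:

After execution: val = 4
4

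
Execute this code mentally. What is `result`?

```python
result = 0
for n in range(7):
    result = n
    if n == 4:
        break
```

Let's trace through this code step by step.

Initialize: result = 0
Entering loop: for n in range(7):

After execution: result = 4
4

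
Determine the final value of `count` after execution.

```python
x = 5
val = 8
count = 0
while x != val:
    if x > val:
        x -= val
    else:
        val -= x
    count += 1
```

Let's trace through this code step by step.

Initialize: x = 5
Initialize: val = 8
Initialize: count = 0
Entering loop: while x != val:

After execution: count = 4
4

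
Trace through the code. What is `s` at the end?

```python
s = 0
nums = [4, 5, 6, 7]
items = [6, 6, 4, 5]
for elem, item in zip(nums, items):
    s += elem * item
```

Let's trace through this code step by step.

Initialize: s = 0
Initialize: nums = [4, 5, 6, 7]
Initialize: items = [6, 6, 4, 5]
Entering loop: for elem, item in zip(nums, items):

After execution: s = 113
113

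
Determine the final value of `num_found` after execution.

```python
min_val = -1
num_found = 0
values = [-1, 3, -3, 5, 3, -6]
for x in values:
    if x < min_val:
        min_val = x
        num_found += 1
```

Let's trace through this code step by step.

Initialize: min_val = -1
Initialize: num_found = 0
Initialize: values = [-1, 3, -3, 5, 3, -6]
Entering loop: for x in values:

After execution: num_found = 2
2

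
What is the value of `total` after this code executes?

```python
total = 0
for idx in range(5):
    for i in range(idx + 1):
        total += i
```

Let's trace through this code step by step.

Initialize: total = 0
Entering loop: for idx in range(5):

After execution: total = 20
20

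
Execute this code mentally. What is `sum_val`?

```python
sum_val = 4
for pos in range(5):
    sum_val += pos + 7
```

Let's trace through this code step by step.

Initialize: sum_val = 4
Entering loop: for pos in range(5):

After execution: sum_val = 49
49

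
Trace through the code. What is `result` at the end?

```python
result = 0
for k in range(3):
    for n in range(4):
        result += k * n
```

Let's trace through this code step by step.

Initialize: result = 0
Entering loop: for k in range(3):

After execution: result = 18
18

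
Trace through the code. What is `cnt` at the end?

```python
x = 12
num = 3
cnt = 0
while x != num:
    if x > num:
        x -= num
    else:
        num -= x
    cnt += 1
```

Let's trace through this code step by step.

Initialize: x = 12
Initialize: num = 3
Initialize: cnt = 0
Entering loop: while x != num:

After execution: cnt = 3
3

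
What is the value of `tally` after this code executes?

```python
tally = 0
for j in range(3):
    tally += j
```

Let's trace through this code step by step.

Initialize: tally = 0
Entering loop: for j in range(3):

After execution: tally = 3
3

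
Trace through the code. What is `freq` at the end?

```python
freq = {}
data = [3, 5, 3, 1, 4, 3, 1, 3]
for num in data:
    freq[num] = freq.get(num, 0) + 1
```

Let's trace through this code step by step.

Initialize: freq = {}
Initialize: data = [3, 5, 3, 1, 4, 3, 1, 3]
Entering loop: for num in data:

After execution: freq = {3: 4, 5: 1, 1: 2, 4: 1}
{3: 4, 5: 1, 1: 2, 4: 1}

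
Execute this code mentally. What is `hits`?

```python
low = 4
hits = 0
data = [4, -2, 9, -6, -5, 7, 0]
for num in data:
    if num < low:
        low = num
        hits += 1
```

Let's trace through this code step by step.

Initialize: low = 4
Initialize: hits = 0
Initialize: data = [4, -2, 9, -6, -5, 7, 0]
Entering loop: for num in data:

After execution: hits = 2
2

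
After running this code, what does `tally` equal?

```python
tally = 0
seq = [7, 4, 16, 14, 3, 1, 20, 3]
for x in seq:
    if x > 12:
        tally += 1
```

Let's trace through this code step by step.

Initialize: tally = 0
Initialize: seq = [7, 4, 16, 14, 3, 1, 20, 3]
Entering loop: for x in seq:

After execution: tally = 3
3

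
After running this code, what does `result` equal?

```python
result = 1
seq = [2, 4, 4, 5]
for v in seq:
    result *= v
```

Let's trace through this code step by step.

Initialize: result = 1
Initialize: seq = [2, 4, 4, 5]
Entering loop: for v in seq:

After execution: result = 160
160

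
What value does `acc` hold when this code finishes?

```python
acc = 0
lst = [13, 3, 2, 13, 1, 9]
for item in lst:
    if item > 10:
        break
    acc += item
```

Let's trace through this code step by step.

Initialize: acc = 0
Initialize: lst = [13, 3, 2, 13, 1, 9]
Entering loop: for item in lst:

After execution: acc = 0
0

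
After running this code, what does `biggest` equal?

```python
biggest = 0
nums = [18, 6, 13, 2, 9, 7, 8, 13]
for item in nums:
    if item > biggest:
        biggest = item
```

Let's trace through this code step by step.

Initialize: biggest = 0
Initialize: nums = [18, 6, 13, 2, 9, 7, 8, 13]
Entering loop: for item in nums:

After execution: biggest = 18
18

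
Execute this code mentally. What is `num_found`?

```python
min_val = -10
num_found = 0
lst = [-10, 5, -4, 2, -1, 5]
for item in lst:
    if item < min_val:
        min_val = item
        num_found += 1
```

Let's trace through this code step by step.

Initialize: min_val = -10
Initialize: num_found = 0
Initialize: lst = [-10, 5, -4, 2, -1, 5]
Entering loop: for item in lst:

After execution: num_found = 0
0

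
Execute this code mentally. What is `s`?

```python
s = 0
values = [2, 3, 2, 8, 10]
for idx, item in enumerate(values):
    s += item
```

Let's trace through this code step by step.

Initialize: s = 0
Initialize: values = [2, 3, 2, 8, 10]
Entering loop: for idx, item in enumerate(values):

After execution: s = 25
25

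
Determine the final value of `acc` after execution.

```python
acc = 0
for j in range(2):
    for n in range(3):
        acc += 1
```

Let's trace through this code step by step.

Initialize: acc = 0
Entering loop: for j in range(2):

After execution: acc = 6
6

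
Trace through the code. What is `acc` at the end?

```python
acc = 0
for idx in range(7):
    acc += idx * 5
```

Let's trace through this code step by step.

Initialize: acc = 0
Entering loop: for idx in range(7):

After execution: acc = 105
105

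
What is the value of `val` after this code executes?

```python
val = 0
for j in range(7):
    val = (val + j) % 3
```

Let's trace through this code step by step.

Initialize: val = 0
Entering loop: for j in range(7):

After execution: val = 0
0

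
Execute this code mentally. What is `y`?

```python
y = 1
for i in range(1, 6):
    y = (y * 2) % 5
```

Let's trace through this code step by step.

Initialize: y = 1
Entering loop: for i in range(1, 6):

After execution: y = 2
2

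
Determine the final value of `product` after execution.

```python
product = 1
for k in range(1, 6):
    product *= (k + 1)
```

Let's trace through this code step by step.

Initialize: product = 1
Entering loop: for k in range(1, 6):

After execution: product = 720
720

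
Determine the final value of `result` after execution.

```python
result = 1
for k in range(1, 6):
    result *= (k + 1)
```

Let's trace through this code step by step.

Initialize: result = 1
Entering loop: for k in range(1, 6):

After execution: result = 720
720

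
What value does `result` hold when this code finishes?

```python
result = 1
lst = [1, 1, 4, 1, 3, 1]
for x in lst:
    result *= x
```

Let's trace through this code step by step.

Initialize: result = 1
Initialize: lst = [1, 1, 4, 1, 3, 1]
Entering loop: for x in lst:

After execution: result = 12
12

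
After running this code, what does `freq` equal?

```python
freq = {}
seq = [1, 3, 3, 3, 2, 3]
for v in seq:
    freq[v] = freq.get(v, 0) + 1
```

Let's trace through this code step by step.

Initialize: freq = {}
Initialize: seq = [1, 3, 3, 3, 2, 3]
Entering loop: for v in seq:

After execution: freq = {1: 1, 3: 4, 2: 1}
{1: 1, 3: 4, 2: 1}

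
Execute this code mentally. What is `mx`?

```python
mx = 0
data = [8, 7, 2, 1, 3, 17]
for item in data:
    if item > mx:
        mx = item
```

Let's trace through this code step by step.

Initialize: mx = 0
Initialize: data = [8, 7, 2, 1, 3, 17]
Entering loop: for item in data:

After execution: mx = 17
17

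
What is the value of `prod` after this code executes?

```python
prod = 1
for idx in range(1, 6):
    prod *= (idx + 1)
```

Let's trace through this code step by step.

Initialize: prod = 1
Entering loop: for idx in range(1, 6):

After execution: prod = 720
720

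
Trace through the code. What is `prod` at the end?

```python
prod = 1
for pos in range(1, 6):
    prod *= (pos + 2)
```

Let's trace through this code step by step.

Initialize: prod = 1
Entering loop: for pos in range(1, 6):

After execution: prod = 2520
2520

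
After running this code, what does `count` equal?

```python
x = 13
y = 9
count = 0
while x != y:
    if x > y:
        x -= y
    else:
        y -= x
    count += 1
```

Let's trace through this code step by step.

Initialize: x = 13
Initialize: y = 9
Initialize: count = 0
Entering loop: while x != y:

After execution: count = 6
6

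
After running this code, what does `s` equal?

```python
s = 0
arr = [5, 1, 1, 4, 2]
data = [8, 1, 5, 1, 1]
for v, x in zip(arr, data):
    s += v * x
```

Let's trace through this code step by step.

Initialize: s = 0
Initialize: arr = [5, 1, 1, 4, 2]
Initialize: data = [8, 1, 5, 1, 1]
Entering loop: for v, x in zip(arr, data):

After execution: s = 52
52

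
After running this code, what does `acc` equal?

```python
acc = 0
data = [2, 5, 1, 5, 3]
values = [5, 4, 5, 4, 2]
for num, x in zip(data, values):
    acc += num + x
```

Let's trace through this code step by step.

Initialize: acc = 0
Initialize: data = [2, 5, 1, 5, 3]
Initialize: values = [5, 4, 5, 4, 2]
Entering loop: for num, x in zip(data, values):

After execution: acc = 36
36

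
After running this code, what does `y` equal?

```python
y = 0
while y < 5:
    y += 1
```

Let's trace through this code step by step.

Initialize: y = 0
Entering loop: while y < 5:

After execution: y = 5
5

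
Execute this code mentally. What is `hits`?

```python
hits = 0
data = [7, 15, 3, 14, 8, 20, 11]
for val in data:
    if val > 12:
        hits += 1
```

Let's trace through this code step by step.

Initialize: hits = 0
Initialize: data = [7, 15, 3, 14, 8, 20, 11]
Entering loop: for val in data:

After execution: hits = 3
3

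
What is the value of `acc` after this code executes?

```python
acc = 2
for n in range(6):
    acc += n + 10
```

Let's trace through this code step by step.

Initialize: acc = 2
Entering loop: for n in range(6):

After execution: acc = 77
77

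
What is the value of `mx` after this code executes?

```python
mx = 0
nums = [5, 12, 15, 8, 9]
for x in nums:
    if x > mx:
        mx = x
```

Let's trace through this code step by step.

Initialize: mx = 0
Initialize: nums = [5, 12, 15, 8, 9]
Entering loop: for x in nums:

After execution: mx = 15
15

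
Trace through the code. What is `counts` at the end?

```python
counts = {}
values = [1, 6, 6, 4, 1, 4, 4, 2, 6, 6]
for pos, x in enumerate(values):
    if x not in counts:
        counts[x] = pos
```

Let's trace through this code step by step.

Initialize: counts = {}
Initialize: values = [1, 6, 6, 4, 1, 4, 4, 2, 6, 6]
Entering loop: for pos, x in enumerate(values):

After execution: counts = {1: 0, 6: 1, 4: 3, 2: 7}
{1: 0, 6: 1, 4: 3, 2: 7}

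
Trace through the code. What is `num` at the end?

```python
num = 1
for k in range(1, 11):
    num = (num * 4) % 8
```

Let's trace through this code step by step.

Initialize: num = 1
Entering loop: for k in range(1, 11):

After execution: num = 0
0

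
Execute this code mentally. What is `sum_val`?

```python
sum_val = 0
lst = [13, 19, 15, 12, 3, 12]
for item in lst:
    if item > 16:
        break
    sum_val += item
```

Let's trace through this code step by step.

Initialize: sum_val = 0
Initialize: lst = [13, 19, 15, 12, 3, 12]
Entering loop: for item in lst:

After execution: sum_val = 13
13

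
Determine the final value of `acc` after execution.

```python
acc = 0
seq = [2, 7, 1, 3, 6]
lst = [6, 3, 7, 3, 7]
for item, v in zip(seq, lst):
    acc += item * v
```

Let's trace through this code step by step.

Initialize: acc = 0
Initialize: seq = [2, 7, 1, 3, 6]
Initialize: lst = [6, 3, 7, 3, 7]
Entering loop: for item, v in zip(seq, lst):

After execution: acc = 91
91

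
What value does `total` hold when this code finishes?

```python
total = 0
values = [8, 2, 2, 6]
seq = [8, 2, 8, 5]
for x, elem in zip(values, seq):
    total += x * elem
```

Let's trace through this code step by step.

Initialize: total = 0
Initialize: values = [8, 2, 2, 6]
Initialize: seq = [8, 2, 8, 5]
Entering loop: for x, elem in zip(values, seq):

After execution: total = 114
114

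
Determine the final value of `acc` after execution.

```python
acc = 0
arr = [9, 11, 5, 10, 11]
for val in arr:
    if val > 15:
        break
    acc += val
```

Let's trace through this code step by step.

Initialize: acc = 0
Initialize: arr = [9, 11, 5, 10, 11]
Entering loop: for val in arr:

After execution: acc = 46
46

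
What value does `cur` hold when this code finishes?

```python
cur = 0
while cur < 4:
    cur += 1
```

Let's trace through this code step by step.

Initialize: cur = 0
Entering loop: while cur < 4:

After execution: cur = 4
4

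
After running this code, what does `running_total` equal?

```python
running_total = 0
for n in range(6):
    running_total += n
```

Let's trace through this code step by step.

Initialize: running_total = 0
Entering loop: for n in range(6):

After execution: running_total = 15
15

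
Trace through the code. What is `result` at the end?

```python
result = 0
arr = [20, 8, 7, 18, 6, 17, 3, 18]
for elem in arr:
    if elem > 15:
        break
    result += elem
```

Let's trace through this code step by step.

Initialize: result = 0
Initialize: arr = [20, 8, 7, 18, 6, 17, 3, 18]
Entering loop: for elem in arr:

After execution: result = 0
0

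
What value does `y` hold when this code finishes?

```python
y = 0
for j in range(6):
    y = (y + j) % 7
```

Let's trace through this code step by step.

Initialize: y = 0
Entering loop: for j in range(6):

After execution: y = 1
1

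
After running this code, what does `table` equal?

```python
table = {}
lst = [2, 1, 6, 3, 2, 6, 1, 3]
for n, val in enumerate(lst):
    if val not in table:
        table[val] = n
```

Let's trace through this code step by step.

Initialize: table = {}
Initialize: lst = [2, 1, 6, 3, 2, 6, 1, 3]
Entering loop: for n, val in enumerate(lst):

After execution: table = {2: 0, 1: 1, 6: 2, 3: 3}
{2: 0, 1: 1, 6: 2, 3: 3}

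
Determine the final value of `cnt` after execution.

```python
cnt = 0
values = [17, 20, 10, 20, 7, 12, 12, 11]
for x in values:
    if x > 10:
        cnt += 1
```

Let's trace through this code step by step.

Initialize: cnt = 0
Initialize: values = [17, 20, 10, 20, 7, 12, 12, 11]
Entering loop: for x in values:

After execution: cnt = 6
6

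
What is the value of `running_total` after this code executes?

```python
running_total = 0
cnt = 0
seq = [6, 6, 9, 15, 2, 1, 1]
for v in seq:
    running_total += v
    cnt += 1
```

Let's trace through this code step by step.

Initialize: running_total = 0
Initialize: cnt = 0
Initialize: seq = [6, 6, 9, 15, 2, 1, 1]
Entering loop: for v in seq:

After execution: running_total = 40
40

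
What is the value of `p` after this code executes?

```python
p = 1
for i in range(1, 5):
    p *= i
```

Let's trace through this code step by step.

Initialize: p = 1
Entering loop: for i in range(1, 5):

After execution: p = 24
24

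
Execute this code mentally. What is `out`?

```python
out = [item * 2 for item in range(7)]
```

Let's trace through this code step by step.

Initialize: out = [item * 2 for item in range(7)]

After execution: out = [0, 2, 4, 6, 8, 10, 12]
[0, 2, 4, 6, 8, 10, 12]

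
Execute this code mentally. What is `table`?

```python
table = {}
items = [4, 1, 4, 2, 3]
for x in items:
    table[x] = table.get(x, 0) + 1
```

Let's trace through this code step by step.

Initialize: table = {}
Initialize: items = [4, 1, 4, 2, 3]
Entering loop: for x in items:

After execution: table = {4: 2, 1: 1, 2: 1, 3: 1}
{4: 2, 1: 1, 2: 1, 3: 1}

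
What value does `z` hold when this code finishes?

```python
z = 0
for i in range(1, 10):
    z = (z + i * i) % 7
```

Let's trace through this code step by step.

Initialize: z = 0
Entering loop: for i in range(1, 10):

After execution: z = 5
5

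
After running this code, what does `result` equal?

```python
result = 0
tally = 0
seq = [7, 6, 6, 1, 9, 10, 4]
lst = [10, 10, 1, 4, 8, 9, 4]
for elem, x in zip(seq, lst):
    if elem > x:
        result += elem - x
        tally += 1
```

Let's trace through this code step by step.

Initialize: result = 0
Initialize: tally = 0
Initialize: seq = [7, 6, 6, 1, 9, 10, 4]
Initialize: lst = [10, 10, 1, 4, 8, 9, 4]
Entering loop: for elem, x in zip(seq, lst):

After execution: result = 7
7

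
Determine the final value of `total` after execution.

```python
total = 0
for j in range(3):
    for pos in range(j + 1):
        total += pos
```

Let's trace through this code step by step.

Initialize: total = 0
Entering loop: for j in range(3):

After execution: total = 4
4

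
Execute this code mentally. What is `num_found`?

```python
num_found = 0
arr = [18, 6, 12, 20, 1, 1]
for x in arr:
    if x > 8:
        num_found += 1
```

Let's trace through this code step by step.

Initialize: num_found = 0
Initialize: arr = [18, 6, 12, 20, 1, 1]
Entering loop: for x in arr:

After execution: num_found = 3
3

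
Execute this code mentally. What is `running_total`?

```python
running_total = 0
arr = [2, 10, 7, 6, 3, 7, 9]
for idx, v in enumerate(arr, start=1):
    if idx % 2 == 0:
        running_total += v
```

Let's trace through this code step by step.

Initialize: running_total = 0
Initialize: arr = [2, 10, 7, 6, 3, 7, 9]
Entering loop: for idx, v in enumerate(arr, start=1):

After execution: running_total = 23
23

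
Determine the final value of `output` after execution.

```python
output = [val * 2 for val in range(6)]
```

Let's trace through this code step by step.

Initialize: output = [val * 2 for val in range(6)]

After execution: output = [0, 2, 4, 6, 8, 10]
[0, 2, 4, 6, 8, 10]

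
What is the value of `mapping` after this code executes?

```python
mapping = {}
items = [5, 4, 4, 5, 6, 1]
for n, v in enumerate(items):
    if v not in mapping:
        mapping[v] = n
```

Let's trace through this code step by step.

Initialize: mapping = {}
Initialize: items = [5, 4, 4, 5, 6, 1]
Entering loop: for n, v in enumerate(items):

After execution: mapping = {5: 0, 4: 1, 6: 4, 1: 5}
{5: 0, 4: 1, 6: 4, 1: 5}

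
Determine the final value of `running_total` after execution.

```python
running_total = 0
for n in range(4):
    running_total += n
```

Let's trace through this code step by step.

Initialize: running_total = 0
Entering loop: for n in range(4):

After execution: running_total = 6
6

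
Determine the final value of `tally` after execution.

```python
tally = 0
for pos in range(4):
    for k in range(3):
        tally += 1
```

Let's trace through this code step by step.

Initialize: tally = 0
Entering loop: for pos in range(4):

After execution: tally = 12
12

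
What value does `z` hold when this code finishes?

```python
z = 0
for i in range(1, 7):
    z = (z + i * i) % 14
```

Let's trace through this code step by step.

Initialize: z = 0
Entering loop: for i in range(1, 7):

After execution: z = 7
7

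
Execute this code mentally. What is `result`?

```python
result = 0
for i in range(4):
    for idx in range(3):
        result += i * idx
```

Let's trace through this code step by step.

Initialize: result = 0
Entering loop: for i in range(4):

After execution: result = 18
18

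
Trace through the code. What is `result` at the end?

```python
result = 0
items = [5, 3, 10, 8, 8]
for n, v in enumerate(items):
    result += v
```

Let's trace through this code step by step.

Initialize: result = 0
Initialize: items = [5, 3, 10, 8, 8]
Entering loop: for n, v in enumerate(items):

After execution: result = 34
34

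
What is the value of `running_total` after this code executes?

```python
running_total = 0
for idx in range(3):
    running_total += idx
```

Let's trace through this code step by step.

Initialize: running_total = 0
Entering loop: for idx in range(3):

After execution: running_total = 3
3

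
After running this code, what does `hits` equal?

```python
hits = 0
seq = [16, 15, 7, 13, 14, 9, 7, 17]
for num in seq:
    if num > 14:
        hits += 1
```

Let's trace through this code step by step.

Initialize: hits = 0
Initialize: seq = [16, 15, 7, 13, 14, 9, 7, 17]
Entering loop: for num in seq:

After execution: hits = 3
3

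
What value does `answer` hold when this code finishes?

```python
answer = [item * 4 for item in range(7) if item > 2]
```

Let's trace through this code step by step.

Initialize: answer = [item * 4 for item in range(7) if item > 2]

After execution: answer = [12, 16, 20, 24]
[12, 16, 20, 24]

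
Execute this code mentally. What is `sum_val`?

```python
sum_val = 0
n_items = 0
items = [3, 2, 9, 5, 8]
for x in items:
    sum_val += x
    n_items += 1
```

Let's trace through this code step by step.

Initialize: sum_val = 0
Initialize: n_items = 0
Initialize: items = [3, 2, 9, 5, 8]
Entering loop: for x in items:

After execution: sum_val = 27
27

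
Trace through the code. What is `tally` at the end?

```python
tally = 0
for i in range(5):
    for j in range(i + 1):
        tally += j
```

Let's trace through this code step by step.

Initialize: tally = 0
Entering loop: for i in range(5):

After execution: tally = 20
20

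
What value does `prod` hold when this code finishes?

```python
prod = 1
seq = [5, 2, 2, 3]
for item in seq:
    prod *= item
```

Let's trace through this code step by step.

Initialize: prod = 1
Initialize: seq = [5, 2, 2, 3]
Entering loop: for item in seq:

After execution: prod = 60
60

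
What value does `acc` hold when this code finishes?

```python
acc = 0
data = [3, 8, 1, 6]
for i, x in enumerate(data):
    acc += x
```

Let's trace through this code step by step.

Initialize: acc = 0
Initialize: data = [3, 8, 1, 6]
Entering loop: for i, x in enumerate(data):

After execution: acc = 18
18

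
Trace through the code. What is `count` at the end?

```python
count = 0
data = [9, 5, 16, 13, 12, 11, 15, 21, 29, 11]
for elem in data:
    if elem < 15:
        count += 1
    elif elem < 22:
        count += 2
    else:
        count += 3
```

Let's trace through this code step by step.

Initialize: count = 0
Initialize: data = [9, 5, 16, 13, 12, 11, 15, 21, 29, 11]
Entering loop: for elem in data:

After execution: count = 15
15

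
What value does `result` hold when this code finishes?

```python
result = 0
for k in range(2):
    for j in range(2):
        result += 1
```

Let's trace through this code step by step.

Initialize: result = 0
Entering loop: for k in range(2):

After execution: result = 4
4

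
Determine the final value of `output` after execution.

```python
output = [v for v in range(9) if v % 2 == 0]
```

Let's trace through this code step by step.

Initialize: output = [v for v in range(9) if v % 2 == 0]

After execution: output = [0, 2, 4, 6, 8]
[0, 2, 4, 6, 8]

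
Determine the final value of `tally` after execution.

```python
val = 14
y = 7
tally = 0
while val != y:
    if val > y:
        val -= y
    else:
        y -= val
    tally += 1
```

Let's trace through this code step by step.

Initialize: val = 14
Initialize: y = 7
Initialize: tally = 0
Entering loop: while val != y:

After execution: tally = 1
1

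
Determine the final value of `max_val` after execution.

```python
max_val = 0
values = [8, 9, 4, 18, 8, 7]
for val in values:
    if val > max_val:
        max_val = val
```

Let's trace through this code step by step.

Initialize: max_val = 0
Initialize: values = [8, 9, 4, 18, 8, 7]
Entering loop: for val in values:

After execution: max_val = 18
18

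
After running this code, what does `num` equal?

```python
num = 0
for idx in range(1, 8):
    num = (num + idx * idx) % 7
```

Let's trace through this code step by step.

Initialize: num = 0
Entering loop: for idx in range(1, 8):

After execution: num = 0
0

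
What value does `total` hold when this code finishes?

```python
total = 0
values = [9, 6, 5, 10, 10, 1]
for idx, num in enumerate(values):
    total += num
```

Let's trace through this code step by step.

Initialize: total = 0
Initialize: values = [9, 6, 5, 10, 10, 1]
Entering loop: for idx, num in enumerate(values):

After execution: total = 41
41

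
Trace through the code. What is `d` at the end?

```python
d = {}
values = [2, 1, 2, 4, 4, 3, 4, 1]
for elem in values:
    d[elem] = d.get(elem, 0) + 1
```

Let's trace through this code step by step.

Initialize: d = {}
Initialize: values = [2, 1, 2, 4, 4, 3, 4, 1]
Entering loop: for elem in values:

After execution: d = {2: 2, 1: 2, 4: 3, 3: 1}
{2: 2, 1: 2, 4: 3, 3: 1}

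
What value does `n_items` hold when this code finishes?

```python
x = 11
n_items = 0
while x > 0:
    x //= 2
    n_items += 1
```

Let's trace through this code step by step.

Initialize: x = 11
Initialize: n_items = 0
Entering loop: while x > 0:

After execution: n_items = 4
4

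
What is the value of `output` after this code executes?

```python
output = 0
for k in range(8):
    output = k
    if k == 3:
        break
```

Let's trace through this code step by step.

Initialize: output = 0
Entering loop: for k in range(8):

After execution: output = 3
3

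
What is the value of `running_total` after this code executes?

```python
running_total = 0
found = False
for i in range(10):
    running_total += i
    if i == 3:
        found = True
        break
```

Let's trace through this code step by step.

Initialize: running_total = 0
Initialize: found = False
Entering loop: for i in range(10):

After execution: running_total = 6
6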